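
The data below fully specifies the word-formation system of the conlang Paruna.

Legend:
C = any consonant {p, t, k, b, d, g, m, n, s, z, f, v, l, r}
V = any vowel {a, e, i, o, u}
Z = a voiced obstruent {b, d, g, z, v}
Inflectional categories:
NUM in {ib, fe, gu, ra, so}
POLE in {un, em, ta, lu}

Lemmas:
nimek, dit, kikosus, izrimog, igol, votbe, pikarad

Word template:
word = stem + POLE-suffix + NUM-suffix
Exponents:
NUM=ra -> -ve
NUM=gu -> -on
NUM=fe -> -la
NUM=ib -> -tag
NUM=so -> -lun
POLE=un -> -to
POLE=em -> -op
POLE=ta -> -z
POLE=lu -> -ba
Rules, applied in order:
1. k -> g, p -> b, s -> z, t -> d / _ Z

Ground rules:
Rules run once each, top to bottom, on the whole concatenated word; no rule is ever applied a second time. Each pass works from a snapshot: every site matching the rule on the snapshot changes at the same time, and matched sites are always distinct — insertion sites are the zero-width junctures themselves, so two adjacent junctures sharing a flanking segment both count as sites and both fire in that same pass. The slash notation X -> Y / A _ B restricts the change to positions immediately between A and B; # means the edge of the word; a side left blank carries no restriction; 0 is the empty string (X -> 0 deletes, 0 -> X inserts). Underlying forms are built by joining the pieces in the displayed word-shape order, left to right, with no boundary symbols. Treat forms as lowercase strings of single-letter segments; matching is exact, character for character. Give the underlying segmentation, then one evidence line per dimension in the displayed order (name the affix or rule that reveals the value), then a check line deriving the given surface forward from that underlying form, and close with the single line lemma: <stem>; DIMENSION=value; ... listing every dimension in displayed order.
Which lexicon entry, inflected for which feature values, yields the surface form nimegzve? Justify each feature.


underlying: nimek-z-ve
NUM=ra - signalled by the affix -ve
POLE=ta - signalled by the affix -z
check: nimekzve -> nimegzve
lemma: nimek; NUM=ra; POLE=ta


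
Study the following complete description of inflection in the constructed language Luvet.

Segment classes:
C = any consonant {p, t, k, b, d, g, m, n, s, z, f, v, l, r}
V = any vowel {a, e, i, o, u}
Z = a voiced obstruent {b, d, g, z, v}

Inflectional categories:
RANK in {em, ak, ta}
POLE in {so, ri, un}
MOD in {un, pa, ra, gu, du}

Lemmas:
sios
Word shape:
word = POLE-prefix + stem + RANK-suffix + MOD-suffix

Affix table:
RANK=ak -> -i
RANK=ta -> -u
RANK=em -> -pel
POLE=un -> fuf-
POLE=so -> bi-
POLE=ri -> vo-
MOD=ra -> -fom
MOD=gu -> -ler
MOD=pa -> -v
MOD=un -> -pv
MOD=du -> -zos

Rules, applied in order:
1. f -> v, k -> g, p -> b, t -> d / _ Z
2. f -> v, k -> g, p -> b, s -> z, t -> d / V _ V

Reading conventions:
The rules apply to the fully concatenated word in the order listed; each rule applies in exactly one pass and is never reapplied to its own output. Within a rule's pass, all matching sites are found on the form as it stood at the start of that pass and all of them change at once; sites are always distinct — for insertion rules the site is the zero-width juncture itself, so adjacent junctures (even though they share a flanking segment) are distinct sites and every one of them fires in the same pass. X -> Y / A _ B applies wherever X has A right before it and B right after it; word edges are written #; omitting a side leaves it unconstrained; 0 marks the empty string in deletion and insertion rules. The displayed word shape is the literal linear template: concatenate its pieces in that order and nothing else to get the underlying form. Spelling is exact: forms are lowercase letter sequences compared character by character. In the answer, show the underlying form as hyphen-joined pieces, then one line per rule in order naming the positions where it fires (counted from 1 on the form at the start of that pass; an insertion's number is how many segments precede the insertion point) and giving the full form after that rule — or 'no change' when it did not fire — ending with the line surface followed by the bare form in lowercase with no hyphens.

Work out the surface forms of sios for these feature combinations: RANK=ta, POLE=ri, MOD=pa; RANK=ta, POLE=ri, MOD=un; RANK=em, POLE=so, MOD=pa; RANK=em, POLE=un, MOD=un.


cell RANK=ta, POLE=ri, MOD=pa:
underlying: vo-sios-u-v
1. f -> v, k -> g, p -> b, t -> d / _ Z: no change
2. f -> v, k -> g, p -> b, s -> z, t -> d / V _ V: fires at position(s) 3, 6: voziozuv
surface: voziozuv

cell RANK=ta, POLE=ri, MOD=un:
underlying: vo-sios-u-pv
1. f -> v, k -> g, p -> b, t -> d / _ Z: fires at position(s) 8: vosiosubv
2. f -> v, k -> g, p -> b, s -> z, t -> d / V _ V: fires at position(s) 3, 6: voziozubv
surface: voziozubv

cell RANK=em, POLE=so, MOD=pa:
underlying: bi-sios-pel-v
1. f -> v, k -> g, p -> b, t -> d / _ Z: no change
2. f -> v, k -> g, p -> b, s -> z, t -> d / V _ V: fires at position(s) 3: biziospelv
surface: biziospelv

cell RANK=em, POLE=un, MOD=un:
underlying: fuf-sios-pel-pv
1. f -> v, k -> g, p -> b, t -> d / _ Z: fires at position(s) 11: fufsiospelbv
2. f -> v, k -> g, p -> b, s -> z, t -> d / V _ V: no change
surface: fufsiospelbv


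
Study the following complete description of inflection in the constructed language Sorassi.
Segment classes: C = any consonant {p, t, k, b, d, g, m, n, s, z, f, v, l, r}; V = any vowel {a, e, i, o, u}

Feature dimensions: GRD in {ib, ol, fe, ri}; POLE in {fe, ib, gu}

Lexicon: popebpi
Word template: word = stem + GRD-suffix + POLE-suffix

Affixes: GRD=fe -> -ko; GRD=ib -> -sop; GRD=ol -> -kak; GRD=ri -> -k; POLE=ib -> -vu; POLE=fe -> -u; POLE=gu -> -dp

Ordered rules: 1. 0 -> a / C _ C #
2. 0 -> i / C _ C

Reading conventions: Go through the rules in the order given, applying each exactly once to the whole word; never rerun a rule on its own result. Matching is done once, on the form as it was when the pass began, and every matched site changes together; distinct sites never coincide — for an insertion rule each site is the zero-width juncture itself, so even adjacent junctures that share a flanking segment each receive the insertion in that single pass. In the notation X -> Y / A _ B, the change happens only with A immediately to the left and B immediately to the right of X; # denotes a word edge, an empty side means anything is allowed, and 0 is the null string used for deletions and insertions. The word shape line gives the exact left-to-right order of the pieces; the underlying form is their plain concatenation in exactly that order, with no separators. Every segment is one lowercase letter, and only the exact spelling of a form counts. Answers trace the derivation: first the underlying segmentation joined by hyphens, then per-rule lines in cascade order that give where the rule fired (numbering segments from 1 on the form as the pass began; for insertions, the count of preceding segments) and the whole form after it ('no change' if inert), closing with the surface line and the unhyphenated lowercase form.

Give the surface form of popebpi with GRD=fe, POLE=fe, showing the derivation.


underlying: popebpi-ko-u
1. 0 -> a / C _ C #: no change
2. 0 -> i / C _ C: inserts after position(s) 5: popebipikou
surface: popebipikou


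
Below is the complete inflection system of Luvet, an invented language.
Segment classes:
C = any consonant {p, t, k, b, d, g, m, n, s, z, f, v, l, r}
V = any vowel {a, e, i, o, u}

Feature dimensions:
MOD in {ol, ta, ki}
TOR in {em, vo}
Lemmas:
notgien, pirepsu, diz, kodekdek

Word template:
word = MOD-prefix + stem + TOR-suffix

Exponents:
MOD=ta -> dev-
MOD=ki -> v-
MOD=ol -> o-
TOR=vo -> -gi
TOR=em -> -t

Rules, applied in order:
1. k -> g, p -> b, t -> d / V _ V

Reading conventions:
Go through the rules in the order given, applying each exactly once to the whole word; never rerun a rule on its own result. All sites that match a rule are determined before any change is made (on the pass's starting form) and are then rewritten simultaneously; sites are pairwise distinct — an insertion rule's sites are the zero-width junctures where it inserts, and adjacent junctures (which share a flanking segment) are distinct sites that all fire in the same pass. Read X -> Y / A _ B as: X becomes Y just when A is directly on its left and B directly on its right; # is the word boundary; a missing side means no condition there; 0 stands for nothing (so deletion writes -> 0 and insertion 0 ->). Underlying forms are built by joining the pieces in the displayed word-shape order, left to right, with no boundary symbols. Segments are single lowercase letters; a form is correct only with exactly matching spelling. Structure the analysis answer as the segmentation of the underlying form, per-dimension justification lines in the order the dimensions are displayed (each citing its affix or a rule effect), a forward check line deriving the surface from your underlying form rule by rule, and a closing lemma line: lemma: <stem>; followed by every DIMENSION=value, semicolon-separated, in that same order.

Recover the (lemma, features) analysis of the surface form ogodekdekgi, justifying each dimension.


underlying: o-kodekdek-gi
MOD=ol - signalled by the affix o-
TOR=vo - signalled by the affix -gi
check: okodekdekgi -> ogodekdekgi
lemma: kodekdek; MOD=ol; TOR=vo


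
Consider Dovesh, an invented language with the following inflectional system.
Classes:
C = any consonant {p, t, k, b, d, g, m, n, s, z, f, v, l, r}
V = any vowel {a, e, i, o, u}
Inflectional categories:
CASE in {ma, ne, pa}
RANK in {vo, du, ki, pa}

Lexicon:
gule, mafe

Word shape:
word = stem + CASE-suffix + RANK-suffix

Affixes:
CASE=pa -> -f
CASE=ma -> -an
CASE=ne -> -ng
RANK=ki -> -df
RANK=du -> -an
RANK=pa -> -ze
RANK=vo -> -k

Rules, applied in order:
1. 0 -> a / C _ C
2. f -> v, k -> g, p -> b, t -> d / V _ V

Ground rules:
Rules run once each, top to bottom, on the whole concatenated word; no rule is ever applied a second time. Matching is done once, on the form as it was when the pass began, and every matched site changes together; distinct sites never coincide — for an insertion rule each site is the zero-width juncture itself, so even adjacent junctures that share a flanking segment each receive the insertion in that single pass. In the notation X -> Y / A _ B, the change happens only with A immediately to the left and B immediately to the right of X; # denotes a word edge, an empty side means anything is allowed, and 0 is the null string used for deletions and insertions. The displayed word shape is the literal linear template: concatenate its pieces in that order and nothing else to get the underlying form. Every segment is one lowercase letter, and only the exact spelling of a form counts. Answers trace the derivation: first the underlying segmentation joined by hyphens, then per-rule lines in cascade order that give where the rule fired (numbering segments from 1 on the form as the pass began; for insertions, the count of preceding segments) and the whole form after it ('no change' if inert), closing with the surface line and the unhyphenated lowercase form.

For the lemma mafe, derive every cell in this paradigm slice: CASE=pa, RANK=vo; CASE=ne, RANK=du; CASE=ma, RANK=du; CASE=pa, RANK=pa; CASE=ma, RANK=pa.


cell CASE=pa, RANK=vo:
underlying: mafe-f-k
1. 0 -> a / C _ C: inserts after position(s) 5: mafefak
2. f -> v, k -> g, p -> b, t -> d / V _ V: fires at position(s) 3, 5: mavevak
surface: mavevak

cell CASE=ne, RANK=du:
underlying: mafe-ng-an
1. 0 -> a / C _ C: inserts after position(s) 5: mafenagan
2. f -> v, k -> g, p -> b, t -> d / V _ V: fires at position(s) 3: mavenagan
surface: mavenagan

cell CASE=ma, RANK=du:
underlying: mafe-an-an
1. 0 -> a / C _ C: no change
2. f -> v, k -> g, p -> b, t -> d / V _ V: fires at position(s) 3: maveanan
surface: maveanan

cell CASE=pa, RANK=pa:
underlying: mafe-f-ze
1. 0 -> a / C _ C: inserts after position(s) 5: mafefaze
2. f -> v, k -> g, p -> b, t -> d / V _ V: fires at position(s) 3, 5: mavevaze
surface: mavevaze

cell CASE=ma, RANK=pa:
underlying: mafe-an-ze
1. 0 -> a / C _ C: inserts after position(s) 6: mafeanaze
2. f -> v, k -> g, p -> b, t -> d / V _ V: fires at position(s) 3: maveanaze
surface: maveanaze


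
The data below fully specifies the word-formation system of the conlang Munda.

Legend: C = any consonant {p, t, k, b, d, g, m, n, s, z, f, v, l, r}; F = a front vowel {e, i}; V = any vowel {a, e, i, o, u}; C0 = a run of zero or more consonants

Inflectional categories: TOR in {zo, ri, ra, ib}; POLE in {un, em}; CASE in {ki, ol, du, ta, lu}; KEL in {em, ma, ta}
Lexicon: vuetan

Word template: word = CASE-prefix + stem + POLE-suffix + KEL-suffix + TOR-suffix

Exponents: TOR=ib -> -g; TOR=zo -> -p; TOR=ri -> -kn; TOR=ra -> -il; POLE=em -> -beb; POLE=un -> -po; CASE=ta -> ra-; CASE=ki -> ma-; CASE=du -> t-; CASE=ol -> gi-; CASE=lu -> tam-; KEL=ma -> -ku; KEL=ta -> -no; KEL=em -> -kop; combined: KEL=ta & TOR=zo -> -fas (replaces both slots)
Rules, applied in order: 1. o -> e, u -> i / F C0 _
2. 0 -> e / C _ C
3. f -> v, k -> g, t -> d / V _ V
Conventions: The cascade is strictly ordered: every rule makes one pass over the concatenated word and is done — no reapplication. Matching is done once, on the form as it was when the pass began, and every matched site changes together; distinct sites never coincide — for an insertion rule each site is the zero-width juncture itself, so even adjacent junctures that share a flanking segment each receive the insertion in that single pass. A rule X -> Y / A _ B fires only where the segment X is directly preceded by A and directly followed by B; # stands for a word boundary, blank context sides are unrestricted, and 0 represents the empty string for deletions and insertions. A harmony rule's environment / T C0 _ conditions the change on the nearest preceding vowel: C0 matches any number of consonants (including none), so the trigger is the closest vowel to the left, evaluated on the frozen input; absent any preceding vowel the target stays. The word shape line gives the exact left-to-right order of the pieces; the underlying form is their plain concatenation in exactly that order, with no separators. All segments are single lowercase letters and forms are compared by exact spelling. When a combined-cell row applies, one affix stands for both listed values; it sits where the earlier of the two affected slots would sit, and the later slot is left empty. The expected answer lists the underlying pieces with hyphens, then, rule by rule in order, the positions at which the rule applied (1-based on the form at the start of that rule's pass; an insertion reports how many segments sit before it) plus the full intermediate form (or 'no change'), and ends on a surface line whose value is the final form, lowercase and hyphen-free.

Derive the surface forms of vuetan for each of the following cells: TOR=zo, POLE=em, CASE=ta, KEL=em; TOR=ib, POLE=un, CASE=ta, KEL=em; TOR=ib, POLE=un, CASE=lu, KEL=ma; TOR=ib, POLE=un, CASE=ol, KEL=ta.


cell TOR=zo, POLE=em, CASE=ta, KEL=em:
underlying: ra-vuetan-beb-kop-p
1. o -> e, u -> i / F C0 _: fires at position(s) 13: ravuetanbebkepp
2. 0 -> e / C _ C: inserts after position(s) 8, 11, 14: ravuetanebebekepep
3. f -> v, k -> g, t -> d / V _ V: fires at position(s) 6, 14: ravuedanebebegepep
surface: ravuedanebebegepep

cell TOR=ib, POLE=un, CASE=ta, KEL=em:
underlying: ra-vuetan-po-kop-g
1. o -> e, u -> i / F C0 _: no change
2. 0 -> e / C _ C: inserts after position(s) 8, 13: ravuetanepokopeg
3. f -> v, k -> g, t -> d / V _ V: fires at position(s) 6, 12: ravuedanepogopeg
surface: ravuedanepogopeg

cell TOR=ib, POLE=un, CASE=lu, KEL=ma:
underlying: tam-vuetan-po-ku-g
1. o -> e, u -> i / F C0 _: no change
2. 0 -> e / C _ C: inserts after position(s) 3, 9: tamevuetanepokug
3. f -> v, k -> g, t -> d / V _ V: fires at position(s) 8, 14: tamevuedanepogug
surface: tamevuedanepogug

cell TOR=ib, POLE=un, CASE=ol, KEL=ta:
underlying: gi-vuetan-po-no-g
1. o -> e, u -> i / F C0 _: fires at position(s) 4: givietanponog
2. 0 -> e / C _ C: inserts after position(s) 8: givietaneponog
3. f -> v, k -> g, t -> d / V _ V: fires at position(s) 6: giviedaneponog
surface: giviedaneponog


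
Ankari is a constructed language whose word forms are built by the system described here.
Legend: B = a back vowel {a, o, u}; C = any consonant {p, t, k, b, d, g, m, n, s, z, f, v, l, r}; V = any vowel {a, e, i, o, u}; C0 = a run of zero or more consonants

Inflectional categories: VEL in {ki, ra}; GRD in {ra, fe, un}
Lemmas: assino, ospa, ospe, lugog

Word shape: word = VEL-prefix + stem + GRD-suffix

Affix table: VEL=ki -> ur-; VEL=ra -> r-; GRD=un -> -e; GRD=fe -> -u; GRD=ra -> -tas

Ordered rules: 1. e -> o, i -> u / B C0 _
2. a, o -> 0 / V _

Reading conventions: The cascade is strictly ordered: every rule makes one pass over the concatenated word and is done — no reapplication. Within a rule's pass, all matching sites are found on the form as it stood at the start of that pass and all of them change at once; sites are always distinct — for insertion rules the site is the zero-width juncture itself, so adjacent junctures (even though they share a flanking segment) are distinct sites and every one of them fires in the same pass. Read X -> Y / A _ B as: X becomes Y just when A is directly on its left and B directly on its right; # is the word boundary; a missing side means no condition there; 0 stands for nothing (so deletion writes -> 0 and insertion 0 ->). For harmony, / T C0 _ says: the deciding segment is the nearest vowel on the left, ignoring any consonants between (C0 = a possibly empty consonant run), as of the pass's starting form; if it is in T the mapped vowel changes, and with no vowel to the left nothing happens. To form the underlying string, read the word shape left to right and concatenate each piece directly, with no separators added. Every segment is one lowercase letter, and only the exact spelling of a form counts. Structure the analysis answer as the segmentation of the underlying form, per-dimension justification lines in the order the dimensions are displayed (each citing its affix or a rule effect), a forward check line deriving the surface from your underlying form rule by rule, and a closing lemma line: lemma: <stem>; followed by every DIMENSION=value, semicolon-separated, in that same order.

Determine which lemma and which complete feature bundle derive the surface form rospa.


underlying: r-ospa-e
VEL=ra - signalled by the affix r-
GRD=un - signalled by the affix -e
check: rospae -> rospao -> rospa
lemma: ospa; VEL=ra; GRD=un


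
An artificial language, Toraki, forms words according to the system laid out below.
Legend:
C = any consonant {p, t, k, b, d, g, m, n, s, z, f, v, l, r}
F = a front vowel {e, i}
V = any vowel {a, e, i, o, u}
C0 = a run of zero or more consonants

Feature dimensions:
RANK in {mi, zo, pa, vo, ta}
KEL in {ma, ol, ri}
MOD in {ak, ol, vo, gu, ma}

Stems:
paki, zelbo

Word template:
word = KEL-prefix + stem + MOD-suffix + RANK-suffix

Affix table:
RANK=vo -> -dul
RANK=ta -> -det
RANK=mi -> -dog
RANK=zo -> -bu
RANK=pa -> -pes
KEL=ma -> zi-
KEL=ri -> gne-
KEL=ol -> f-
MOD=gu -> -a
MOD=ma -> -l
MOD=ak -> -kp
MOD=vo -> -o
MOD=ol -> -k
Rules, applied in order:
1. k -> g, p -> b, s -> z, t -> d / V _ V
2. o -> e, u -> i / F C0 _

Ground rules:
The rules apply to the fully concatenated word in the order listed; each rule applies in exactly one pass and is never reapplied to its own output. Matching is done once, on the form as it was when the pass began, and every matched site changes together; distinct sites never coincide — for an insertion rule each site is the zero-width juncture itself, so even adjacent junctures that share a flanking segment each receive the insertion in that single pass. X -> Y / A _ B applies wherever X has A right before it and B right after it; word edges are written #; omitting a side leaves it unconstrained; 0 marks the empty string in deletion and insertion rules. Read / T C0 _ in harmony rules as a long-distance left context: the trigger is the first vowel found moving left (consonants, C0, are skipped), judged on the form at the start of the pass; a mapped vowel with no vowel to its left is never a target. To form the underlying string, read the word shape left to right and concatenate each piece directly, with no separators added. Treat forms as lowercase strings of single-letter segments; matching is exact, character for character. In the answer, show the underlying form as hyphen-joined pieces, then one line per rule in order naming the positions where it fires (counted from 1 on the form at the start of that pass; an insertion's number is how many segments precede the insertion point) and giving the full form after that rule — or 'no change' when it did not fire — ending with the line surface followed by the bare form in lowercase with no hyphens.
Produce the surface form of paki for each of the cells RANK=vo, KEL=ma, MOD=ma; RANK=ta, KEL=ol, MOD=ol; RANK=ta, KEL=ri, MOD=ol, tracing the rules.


cell RANK=vo, KEL=ma, MOD=ma:
underlying: zi-paki-l-dul
1. k -> g, p -> b, s -> z, t -> d / V _ V: fires at position(s) 3, 5: zibagildul
2. o -> e, u -> i / F C0 _: fires at position(s) 9: zibagildil
surface: zibagildil

cell RANK=ta, KEL=ol, MOD=ol:
underlying: f-paki-k-det
1. k -> g, p -> b, s -> z, t -> d / V _ V: fires at position(s) 4: fpagikdet
2. o -> e, u -> i / F C0 _: no change
surface: fpagikdet

cell RANK=ta, KEL=ri, MOD=ol:
underlying: gne-paki-k-det
1. k -> g, p -> b, s -> z, t -> d / V _ V: fires at position(s) 4, 6: gnebagikdet
2. o -> e, u -> i / F C0 _: no change
surface: gnebagikdet


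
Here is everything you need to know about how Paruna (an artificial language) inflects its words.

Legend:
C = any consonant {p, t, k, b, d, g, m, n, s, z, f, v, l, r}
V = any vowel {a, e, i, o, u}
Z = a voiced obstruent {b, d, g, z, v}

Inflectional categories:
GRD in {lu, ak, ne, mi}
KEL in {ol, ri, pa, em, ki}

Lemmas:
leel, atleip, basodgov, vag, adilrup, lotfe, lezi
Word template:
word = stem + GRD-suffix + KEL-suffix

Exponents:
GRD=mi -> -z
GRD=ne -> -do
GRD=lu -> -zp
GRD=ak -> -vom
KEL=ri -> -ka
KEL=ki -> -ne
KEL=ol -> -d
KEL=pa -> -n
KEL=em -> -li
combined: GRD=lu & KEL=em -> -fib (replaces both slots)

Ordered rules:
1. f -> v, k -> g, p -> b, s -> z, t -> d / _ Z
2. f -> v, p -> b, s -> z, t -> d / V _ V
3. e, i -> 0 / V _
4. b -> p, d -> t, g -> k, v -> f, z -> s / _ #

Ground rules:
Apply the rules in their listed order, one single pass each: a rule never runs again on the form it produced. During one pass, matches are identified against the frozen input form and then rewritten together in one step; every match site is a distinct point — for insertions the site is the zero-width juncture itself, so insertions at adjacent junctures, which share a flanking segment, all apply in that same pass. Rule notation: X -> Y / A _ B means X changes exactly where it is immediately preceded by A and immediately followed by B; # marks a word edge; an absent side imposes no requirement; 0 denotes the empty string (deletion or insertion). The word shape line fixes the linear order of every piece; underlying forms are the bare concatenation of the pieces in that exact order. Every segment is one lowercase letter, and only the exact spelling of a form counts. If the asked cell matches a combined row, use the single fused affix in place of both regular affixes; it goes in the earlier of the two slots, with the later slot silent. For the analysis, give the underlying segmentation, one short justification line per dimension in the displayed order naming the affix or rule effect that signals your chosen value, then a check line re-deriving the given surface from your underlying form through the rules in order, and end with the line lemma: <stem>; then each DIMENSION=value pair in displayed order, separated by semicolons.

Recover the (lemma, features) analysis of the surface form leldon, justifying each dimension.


underlying: leel-do-n
GRD=ne - signalled by the affix -do
KEL=pa - signalled by the affix -n
check: leeldon -> leeldon -> leeldon -> leldon -> leldon
lemma: leel; GRD=ne; KEL=pa


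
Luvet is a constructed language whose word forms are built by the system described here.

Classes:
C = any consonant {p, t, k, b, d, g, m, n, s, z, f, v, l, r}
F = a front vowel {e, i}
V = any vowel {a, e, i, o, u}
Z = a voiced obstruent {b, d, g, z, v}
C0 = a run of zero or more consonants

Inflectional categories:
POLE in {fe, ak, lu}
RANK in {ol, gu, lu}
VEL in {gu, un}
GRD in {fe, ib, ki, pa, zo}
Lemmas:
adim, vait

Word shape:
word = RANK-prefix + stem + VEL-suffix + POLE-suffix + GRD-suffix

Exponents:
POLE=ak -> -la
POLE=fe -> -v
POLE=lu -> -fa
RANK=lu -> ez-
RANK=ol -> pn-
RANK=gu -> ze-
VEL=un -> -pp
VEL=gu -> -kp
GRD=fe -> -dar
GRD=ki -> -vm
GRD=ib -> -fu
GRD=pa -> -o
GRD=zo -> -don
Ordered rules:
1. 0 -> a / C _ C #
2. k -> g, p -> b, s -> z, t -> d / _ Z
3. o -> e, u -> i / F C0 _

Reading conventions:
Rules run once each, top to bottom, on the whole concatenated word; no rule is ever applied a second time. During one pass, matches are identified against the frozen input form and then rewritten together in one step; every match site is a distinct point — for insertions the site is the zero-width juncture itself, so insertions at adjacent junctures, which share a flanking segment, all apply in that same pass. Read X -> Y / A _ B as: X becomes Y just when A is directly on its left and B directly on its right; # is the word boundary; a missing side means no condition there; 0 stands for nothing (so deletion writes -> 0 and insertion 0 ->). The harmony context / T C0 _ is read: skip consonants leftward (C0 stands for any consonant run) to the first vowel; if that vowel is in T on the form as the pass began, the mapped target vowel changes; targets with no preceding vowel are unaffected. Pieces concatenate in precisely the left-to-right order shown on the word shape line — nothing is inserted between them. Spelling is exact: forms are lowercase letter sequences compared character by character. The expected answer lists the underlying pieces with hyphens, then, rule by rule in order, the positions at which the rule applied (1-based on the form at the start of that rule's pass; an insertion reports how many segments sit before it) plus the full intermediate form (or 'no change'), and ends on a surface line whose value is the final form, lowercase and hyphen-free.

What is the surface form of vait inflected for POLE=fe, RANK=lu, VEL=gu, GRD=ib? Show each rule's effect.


underlying: ez-vait-kp-v-fu
1. 0 -> a / C _ C #: no change
2. k -> g, p -> b, s -> z, t -> d / _ Z: fires at position(s) 8: ezvaitkbvfu
3. o -> e, u -> i / F C0 _: fires at position(s) 11: ezvaitkbvfi
surface: ezvaitkbvfi


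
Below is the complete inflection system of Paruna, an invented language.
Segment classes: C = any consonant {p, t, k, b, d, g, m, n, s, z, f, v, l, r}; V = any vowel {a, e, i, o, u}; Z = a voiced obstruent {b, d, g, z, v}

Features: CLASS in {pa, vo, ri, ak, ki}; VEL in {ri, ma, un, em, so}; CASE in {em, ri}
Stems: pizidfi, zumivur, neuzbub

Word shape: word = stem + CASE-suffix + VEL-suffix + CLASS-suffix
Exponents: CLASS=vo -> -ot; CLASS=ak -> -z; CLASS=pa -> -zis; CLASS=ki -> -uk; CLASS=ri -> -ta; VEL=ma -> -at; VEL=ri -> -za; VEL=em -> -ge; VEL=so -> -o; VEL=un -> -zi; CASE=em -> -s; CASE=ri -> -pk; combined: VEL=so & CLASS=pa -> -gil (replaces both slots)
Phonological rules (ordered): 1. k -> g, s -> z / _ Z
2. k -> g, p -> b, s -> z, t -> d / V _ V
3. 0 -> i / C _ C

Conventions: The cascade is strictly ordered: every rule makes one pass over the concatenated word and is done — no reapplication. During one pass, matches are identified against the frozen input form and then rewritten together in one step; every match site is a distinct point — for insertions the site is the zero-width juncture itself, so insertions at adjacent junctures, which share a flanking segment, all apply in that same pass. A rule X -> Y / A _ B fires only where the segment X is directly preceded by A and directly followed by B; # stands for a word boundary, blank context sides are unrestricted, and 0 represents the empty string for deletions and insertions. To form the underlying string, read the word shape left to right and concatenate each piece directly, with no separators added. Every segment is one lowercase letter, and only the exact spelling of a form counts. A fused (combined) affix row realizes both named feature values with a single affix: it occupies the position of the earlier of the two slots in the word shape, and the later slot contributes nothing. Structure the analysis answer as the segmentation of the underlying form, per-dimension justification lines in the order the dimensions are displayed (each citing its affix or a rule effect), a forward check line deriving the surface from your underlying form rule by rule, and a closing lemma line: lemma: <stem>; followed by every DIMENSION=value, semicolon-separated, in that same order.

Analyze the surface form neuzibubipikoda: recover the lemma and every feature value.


underlying: neuzbub-pk-o-ta
CLASS=ri - signalled by the affix -ta
VEL=so - signalled by the affix -o
CASE=ri - signalled by the affix -pk
check: neuzbubpkota -> neuzbubpkota -> neuzbubpkoda -> neuzibubipikoda
lemma: neuzbub; CLASS=ri; VEL=so; CASE=ri


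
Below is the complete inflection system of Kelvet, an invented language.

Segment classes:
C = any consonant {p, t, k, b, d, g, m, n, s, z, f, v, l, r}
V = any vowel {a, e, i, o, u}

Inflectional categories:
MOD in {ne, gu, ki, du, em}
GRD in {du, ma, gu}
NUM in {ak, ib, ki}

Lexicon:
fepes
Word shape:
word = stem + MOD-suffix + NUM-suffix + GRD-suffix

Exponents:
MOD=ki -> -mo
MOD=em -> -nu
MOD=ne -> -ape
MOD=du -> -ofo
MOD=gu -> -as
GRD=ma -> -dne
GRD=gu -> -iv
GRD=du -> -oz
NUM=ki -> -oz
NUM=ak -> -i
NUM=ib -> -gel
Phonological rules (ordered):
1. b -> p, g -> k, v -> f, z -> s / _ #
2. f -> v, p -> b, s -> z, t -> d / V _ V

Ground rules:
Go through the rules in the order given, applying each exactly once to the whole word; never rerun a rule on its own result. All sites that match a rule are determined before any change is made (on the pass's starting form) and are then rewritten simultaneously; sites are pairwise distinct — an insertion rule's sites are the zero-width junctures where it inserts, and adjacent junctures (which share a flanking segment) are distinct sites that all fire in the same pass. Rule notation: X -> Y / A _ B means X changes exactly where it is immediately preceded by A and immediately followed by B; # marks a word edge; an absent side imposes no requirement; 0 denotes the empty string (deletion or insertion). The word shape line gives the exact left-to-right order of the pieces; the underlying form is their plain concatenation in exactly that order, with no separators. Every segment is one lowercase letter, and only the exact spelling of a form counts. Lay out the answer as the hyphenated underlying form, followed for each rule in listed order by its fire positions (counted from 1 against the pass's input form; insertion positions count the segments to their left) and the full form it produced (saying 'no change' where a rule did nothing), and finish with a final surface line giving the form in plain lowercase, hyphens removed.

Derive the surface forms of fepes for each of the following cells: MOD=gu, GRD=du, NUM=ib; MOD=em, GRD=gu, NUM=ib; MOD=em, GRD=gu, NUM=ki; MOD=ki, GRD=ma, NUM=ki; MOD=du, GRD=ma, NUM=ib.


cell MOD=gu, GRD=du, NUM=ib:
underlying: fepes-as-gel-oz
1. b -> p, g -> k, v -> f, z -> s / _ #: fires at position(s) 12: fepesasgelos
2. f -> v, p -> b, s -> z, t -> d / V _ V: fires at position(s) 3, 5: febezasgelos
surface: febezasgelos

cell MOD=em, GRD=gu, NUM=ib:
underlying: fepes-nu-gel-iv
1. b -> p, g -> k, v -> f, z -> s / _ #: fires at position(s) 12: fepesnugelif
2. f -> v, p -> b, s -> z, t -> d / V _ V: fires at position(s) 3: febesnugelif
surface: febesnugelif

cell MOD=em, GRD=gu, NUM=ki:
underlying: fepes-nu-oz-iv
1. b -> p, g -> k, v -> f, z -> s / _ #: fires at position(s) 11: fepesnuozif
2. f -> v, p -> b, s -> z, t -> d / V _ V: fires at position(s) 3: febesnuozif
surface: febesnuozif

cell MOD=ki, GRD=ma, NUM=ki:
underlying: fepes-mo-oz-dne
1. b -> p, g -> k, v -> f, z -> s / _ #: no change
2. f -> v, p -> b, s -> z, t -> d / V _ V: fires at position(s) 3: febesmoozdne
surface: febesmoozdne

cell MOD=du, GRD=ma, NUM=ib:
underlying: fepes-ofo-gel-dne
1. b -> p, g -> k, v -> f, z -> s / _ #: no change
2. f -> v, p -> b, s -> z, t -> d / V _ V: fires at position(s) 3, 5, 7: febezovogeldne
surface: febezovogeldne


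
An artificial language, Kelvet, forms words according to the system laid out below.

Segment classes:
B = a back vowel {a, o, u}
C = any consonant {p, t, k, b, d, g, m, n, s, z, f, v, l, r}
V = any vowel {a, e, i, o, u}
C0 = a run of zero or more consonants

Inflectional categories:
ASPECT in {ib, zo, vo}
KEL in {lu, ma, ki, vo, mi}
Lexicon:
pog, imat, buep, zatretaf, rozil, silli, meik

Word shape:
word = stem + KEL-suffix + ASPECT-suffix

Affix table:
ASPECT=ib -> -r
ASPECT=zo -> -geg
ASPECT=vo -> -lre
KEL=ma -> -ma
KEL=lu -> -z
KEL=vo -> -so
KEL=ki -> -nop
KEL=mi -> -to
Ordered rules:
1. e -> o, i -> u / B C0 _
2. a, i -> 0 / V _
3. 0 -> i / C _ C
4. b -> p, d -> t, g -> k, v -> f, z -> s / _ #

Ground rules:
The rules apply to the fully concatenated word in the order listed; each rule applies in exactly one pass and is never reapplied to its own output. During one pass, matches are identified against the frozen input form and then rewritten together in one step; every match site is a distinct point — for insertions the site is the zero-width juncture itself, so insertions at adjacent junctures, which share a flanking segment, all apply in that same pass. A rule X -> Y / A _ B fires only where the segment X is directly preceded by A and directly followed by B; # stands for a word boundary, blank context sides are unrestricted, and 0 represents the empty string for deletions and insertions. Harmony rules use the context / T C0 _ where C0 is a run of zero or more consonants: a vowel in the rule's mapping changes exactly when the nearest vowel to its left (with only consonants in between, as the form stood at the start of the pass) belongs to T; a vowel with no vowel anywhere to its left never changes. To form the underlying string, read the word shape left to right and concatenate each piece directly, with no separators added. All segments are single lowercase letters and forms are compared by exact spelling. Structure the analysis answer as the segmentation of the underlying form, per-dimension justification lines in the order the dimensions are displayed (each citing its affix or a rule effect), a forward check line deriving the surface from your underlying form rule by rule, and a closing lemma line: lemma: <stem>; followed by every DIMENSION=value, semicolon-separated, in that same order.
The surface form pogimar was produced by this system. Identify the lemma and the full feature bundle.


underlying: pog-ma-r
ASPECT=ib - signalled by the affix -r
KEL=ma - signalled by the affix -ma
check: pogmar -> pogmar -> pogmar -> pogimar -> pogimar
lemma: pog; ASPECT=ib; KEL=ma


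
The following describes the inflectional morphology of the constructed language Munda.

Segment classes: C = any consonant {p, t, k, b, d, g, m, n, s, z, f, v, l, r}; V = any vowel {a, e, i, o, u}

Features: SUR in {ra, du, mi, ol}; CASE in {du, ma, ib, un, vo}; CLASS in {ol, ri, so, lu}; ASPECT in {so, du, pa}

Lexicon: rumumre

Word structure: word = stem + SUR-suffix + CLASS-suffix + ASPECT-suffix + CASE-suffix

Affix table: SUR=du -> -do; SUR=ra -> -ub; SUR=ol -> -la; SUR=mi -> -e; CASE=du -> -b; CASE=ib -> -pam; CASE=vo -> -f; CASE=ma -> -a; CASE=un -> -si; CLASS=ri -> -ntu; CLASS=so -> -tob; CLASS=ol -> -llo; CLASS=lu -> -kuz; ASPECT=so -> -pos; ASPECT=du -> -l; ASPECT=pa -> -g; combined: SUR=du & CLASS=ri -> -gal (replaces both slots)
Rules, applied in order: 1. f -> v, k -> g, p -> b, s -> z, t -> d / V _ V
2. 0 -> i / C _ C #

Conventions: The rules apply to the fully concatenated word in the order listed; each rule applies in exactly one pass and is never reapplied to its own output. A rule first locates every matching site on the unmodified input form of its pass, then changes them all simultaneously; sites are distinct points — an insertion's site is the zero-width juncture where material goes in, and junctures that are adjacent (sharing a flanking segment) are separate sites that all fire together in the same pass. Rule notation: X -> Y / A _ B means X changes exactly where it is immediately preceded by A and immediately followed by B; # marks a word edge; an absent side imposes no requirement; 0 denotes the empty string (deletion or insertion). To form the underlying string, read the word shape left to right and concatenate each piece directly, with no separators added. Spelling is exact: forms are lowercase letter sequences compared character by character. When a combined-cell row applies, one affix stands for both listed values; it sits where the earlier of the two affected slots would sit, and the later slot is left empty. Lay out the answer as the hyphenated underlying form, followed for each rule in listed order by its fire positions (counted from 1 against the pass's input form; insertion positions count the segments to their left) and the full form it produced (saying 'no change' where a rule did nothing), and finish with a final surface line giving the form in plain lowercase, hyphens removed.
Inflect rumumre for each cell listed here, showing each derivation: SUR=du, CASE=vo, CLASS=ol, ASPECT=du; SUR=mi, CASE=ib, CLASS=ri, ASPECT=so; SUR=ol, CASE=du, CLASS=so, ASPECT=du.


cell SUR=du, CASE=vo, CLASS=ol, ASPECT=du:
underlying: rumumre-do-llo-l-f
1. f -> v, k -> g, p -> b, s -> z, t -> d / V _ V: no change
2. 0 -> i / C _ C #: inserts after position(s) 13: rumumredollolif
surface: rumumredollolif

cell SUR=mi, CASE=ib, CLASS=ri, ASPECT=so:
underlying: rumumre-e-ntu-pos-pam
1. f -> v, k -> g, p -> b, s -> z, t -> d / V _ V: fires at position(s) 12: rumumreentubospam
2. 0 -> i / C _ C #: no change
surface: rumumreentubospam

cell SUR=ol, CASE=du, CLASS=so, ASPECT=du:
underlying: rumumre-la-tob-l-b
1. f -> v, k -> g, p -> b, s -> z, t -> d / V _ V: fires at position(s) 10: rumumreladoblb
2. 0 -> i / C _ C #: inserts after position(s) 13: rumumreladoblib
surface: rumumreladoblib


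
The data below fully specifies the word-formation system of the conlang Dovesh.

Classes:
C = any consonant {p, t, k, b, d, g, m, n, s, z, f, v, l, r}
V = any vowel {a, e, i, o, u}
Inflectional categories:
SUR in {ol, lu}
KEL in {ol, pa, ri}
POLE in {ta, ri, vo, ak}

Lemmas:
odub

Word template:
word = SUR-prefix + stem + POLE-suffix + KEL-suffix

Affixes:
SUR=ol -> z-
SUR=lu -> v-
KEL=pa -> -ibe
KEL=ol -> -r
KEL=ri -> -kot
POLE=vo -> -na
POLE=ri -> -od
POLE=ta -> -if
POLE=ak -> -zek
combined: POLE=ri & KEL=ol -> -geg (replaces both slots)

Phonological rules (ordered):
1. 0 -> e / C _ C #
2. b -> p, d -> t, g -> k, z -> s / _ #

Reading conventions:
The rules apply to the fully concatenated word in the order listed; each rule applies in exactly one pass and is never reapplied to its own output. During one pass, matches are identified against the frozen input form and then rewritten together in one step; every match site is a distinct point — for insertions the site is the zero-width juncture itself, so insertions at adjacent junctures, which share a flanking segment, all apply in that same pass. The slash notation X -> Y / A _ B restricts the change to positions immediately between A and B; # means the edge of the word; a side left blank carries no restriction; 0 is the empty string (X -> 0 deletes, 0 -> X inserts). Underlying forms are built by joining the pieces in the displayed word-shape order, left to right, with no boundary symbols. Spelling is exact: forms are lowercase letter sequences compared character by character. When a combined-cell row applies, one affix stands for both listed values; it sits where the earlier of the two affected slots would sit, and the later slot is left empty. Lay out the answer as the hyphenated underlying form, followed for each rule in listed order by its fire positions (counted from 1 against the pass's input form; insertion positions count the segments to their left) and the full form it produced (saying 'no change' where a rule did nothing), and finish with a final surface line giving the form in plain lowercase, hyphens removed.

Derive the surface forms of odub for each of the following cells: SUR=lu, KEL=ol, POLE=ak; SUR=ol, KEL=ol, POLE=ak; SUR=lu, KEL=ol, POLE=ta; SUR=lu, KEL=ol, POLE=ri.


cell SUR=lu, KEL=ol, POLE=ak:
underlying: v-odub-zek-r
1. 0 -> e / C _ C #: inserts after position(s) 8: vodubzeker
2. b -> p, d -> t, g -> k, z -> s / _ #: no change
surface: vodubzeker

cell SUR=ol, KEL=ol, POLE=ak:
underlying: z-odub-zek-r
1. 0 -> e / C _ C #: inserts after position(s) 8: zodubzeker
2. b -> p, d -> t, g -> k, z -> s / _ #: no change
surface: zodubzeker

cell SUR=lu, KEL=ol, POLE=ta:
underlying: v-odub-if-r
1. 0 -> e / C _ C #: inserts after position(s) 7: vodubifer
2. b -> p, d -> t, g -> k, z -> s / _ #: no change
surface: vodubifer

cell SUR=lu, KEL=ol, POLE=ri:
underlying: v-odub-geg
1. 0 -> e / C _ C #: no change
2. b -> p, d -> t, g -> k, z -> s / _ #: fires at position(s) 8: vodubgek
surface: vodubgek
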